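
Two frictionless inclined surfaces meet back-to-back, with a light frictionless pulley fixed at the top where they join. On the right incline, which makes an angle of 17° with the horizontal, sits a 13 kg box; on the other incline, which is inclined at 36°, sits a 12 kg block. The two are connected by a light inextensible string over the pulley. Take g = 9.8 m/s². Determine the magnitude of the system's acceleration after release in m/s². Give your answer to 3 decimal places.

1.275 m/s²

Resolve each weight along its own incline: the 13 kg mass has component 13 × 9.8 × sin 17° = 37.248 N down its slope, and the 12 kg mass has 12 × 9.8 × sin 36° = 69.124 N down its slope.
The 12 kg side's 69.124 N exceeds the other side's 37.248 N, so that mass slides down and the 13 kg mass slides up. Taking that direction as positive, Newton's second law for the whole system gives 69.124 − 37.248 = (13 + 12) a, so a = 31.876 / 25 = 1.2750 m/s².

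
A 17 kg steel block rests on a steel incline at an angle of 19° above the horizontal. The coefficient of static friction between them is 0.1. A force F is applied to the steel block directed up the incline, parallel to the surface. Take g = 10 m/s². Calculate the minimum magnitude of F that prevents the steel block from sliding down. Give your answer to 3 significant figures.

The normal force is N = mg cos 19° = 160.738 N. With F at its minimum the steel block is on the verge of sliding down, so static friction is at its maximum μ_s N = 0.1 × 160.738 = 16.074 N and acts up the slope.
Equilibrium along the incline: F + μ_s N = mg sin 19°, so F = 55.347 − 16.074 = 39.273 N.

39.3 N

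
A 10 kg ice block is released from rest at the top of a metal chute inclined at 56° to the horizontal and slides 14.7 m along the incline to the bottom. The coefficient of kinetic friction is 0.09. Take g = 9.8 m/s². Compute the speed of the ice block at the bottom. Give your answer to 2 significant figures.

The weight component along the incline is mg sin 56° = 81.246 N and the normal force is N = mg cos 56° = 54.801 N.
Friction up the slope is f = μN = 0.09 × 54.801 = 4.932 N, so the net downslope force is 81.246 − 4.932 = 76.314 N and a = 76.314 / 10 = 7.6314 m/s².
Starting from rest over a distance of 14.7 m, v² = 2aL = 2 × 7.6314 × 14.7 = 224.3632, so v = 14.9788 m/s.

15 m/s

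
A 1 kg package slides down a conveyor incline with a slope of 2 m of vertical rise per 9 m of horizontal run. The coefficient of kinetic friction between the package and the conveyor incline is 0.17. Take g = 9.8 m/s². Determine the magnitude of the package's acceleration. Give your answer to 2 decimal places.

0.50 m/s²

Resolving the weight along the incline: the component pulling the package down the slope is mg sin 12.53° = 1 × 9.8 × 0.2169 = 2.126 N, and the normal force is N = mg cos 12.53° = 1 × 9.8 × 0.9762 = 9.567 N.
Kinetic friction acts up the slope with magnitude f = μN = 0.17 × 9.567 = 1.626 N.
Net force along the incline is 2.126 − 1.626 = 0.500 N, so a = 0.500 / 1 = 0.5000 m/s².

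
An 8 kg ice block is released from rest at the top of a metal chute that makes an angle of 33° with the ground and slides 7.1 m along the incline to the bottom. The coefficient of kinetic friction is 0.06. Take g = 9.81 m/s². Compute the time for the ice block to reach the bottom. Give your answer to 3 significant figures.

1.71 s

The weight component along the incline is mg sin 33° = 42.743 N and the normal force is N = mg cos 33° = 65.819 N.
Friction up the slope is f = μN = 0.06 × 65.819 = 3.949 N, so the net downslope force is 42.743 − 3.949 = 38.794 N and a = 38.794 / 8 = 4.8492 m/s².
Starting from rest, L = ½at², so t = √(2L/a) = √(2 × 7.1 / 4.8492) = 1.7112 s.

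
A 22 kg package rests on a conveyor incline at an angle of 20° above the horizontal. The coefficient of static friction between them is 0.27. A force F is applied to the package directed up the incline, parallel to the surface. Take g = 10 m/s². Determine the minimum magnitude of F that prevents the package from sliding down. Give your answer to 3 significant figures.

The normal force is N = mg cos 20° = 206.732 N. With F at its minimum the package is on the verge of sliding down, so static friction is at its maximum μ_s N = 0.27 × 206.732 = 55.818 N and acts up the slope.
Equilibrium along the incline: F + μ_s N = mg sin 20°, so F = 75.244 − 55.818 = 19.426 N.

19.4 N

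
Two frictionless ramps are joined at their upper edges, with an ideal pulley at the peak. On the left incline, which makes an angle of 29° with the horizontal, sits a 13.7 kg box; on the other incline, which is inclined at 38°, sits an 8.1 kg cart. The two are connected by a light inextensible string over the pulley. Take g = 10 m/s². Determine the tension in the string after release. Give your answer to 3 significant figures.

56.0 N

Resolve each weight along its own incline: the 13.7 kg mass has component 13.7 × 10 × sin 29° = 66.419 N down its slope, and the 8.1 kg mass has 8.1 × 10 × sin 38° = 49.869 N down its slope.
The 13.7 kg side's 66.419 N exceeds the other side's 49.869 N, so that mass slides down and the 8.1 kg mass slides up. Taking that direction as positive, Newton's second law for the whole system gives 66.419 − 49.869 = (13.7 + 8.1) a, so a = 16.550 / 21.8 = 0.7592 m/s².
For the 8.1 kg mass (up-slope positive): T − 49.869 = 8.1 × 0.7592, so T = 56.019 N.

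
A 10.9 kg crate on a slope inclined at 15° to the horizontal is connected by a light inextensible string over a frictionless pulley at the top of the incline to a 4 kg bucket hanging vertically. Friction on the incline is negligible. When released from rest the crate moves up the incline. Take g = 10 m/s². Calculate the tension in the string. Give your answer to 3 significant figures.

36.8 N

For the crate on the incline: the weight component along the slope is m₁g sin 15° = 10.9 × 10 × 0.2588 = 28.209 N and the normal force is N = m₁g cos 15° = 105.286 N.
Newton's second law for the crate (up-slope positive): T − 28.209 = 10.9 a. For the hanging bucket (downward positive): 4 × 10 − T = 4 a.
Adding the two equations eliminates T: 11.791 = 14.9 a, so a = 0.7913 m/s².
Then from the hanging bucket's equation, T = 4 × (10 − 0.7913) = 36.835 N.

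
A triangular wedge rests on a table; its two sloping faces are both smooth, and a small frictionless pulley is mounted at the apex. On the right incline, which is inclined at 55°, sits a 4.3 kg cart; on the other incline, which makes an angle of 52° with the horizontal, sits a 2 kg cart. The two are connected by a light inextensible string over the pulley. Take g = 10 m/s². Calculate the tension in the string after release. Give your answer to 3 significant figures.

21.9 N

Resolve each weight along its own incline: the 4.3 kg mass has component 4.3 × 10 × sin 55° = 35.224 N down its slope, and the 2 kg mass has 2 × 10 × sin 52° = 15.760 N down its slope.
The 4.3 kg side's 35.224 N exceeds the other side's 15.760 N, so that mass slides down and the 2 kg mass slides up. Taking that direction as positive, Newton's second law for the whole system gives 35.224 − 15.760 = (4.3 + 2) a, so a = 19.464 / 6.3 = 3.0895 m/s².
For the 2 kg mass (up-slope positive): T − 15.760 = 2 × 3.0895, so T = 21.939 N.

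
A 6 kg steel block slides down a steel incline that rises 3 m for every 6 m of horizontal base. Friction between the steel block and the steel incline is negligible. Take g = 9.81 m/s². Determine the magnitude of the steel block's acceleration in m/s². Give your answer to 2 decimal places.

4.39 m/s²

Resolving the weight along the incline: the component pulling the steel block down the slope is mg sin 26.57° = 6 × 9.81 × 0.4472 = 26.322 N, and the normal force is N = mg cos 26.57° = 6 × 9.81 × 0.8944 = 52.644 N.
With no friction the net force along the incline is 26.322 N, so a = g sin 26.57° = 26.322 / 6 = 4.3870 m/s².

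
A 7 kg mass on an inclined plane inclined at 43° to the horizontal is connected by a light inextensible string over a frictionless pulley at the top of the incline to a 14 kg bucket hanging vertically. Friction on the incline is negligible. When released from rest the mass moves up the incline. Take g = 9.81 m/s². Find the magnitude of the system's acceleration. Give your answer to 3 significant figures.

4.31 m/s²

For the mass on the incline: the weight component along the slope is m₁g sin 43° = 7 × 9.81 × 0.6820 = 46.833 N and the normal force is N = m₁g cos 43° = 50.222 N.
Newton's second law for the mass (up-slope positive): T − 46.833 = 7 a. For the hanging bucket (downward positive): 14 × 9.81 − T = 14 a.
Adding the two equations eliminates T: 90.507 = 21 a, so a = 4.3099 m/s².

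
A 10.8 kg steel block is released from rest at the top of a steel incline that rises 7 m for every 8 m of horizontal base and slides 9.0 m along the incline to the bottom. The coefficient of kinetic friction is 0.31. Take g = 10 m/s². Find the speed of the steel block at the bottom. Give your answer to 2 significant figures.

The weight component along the incline is mg sin 41.19° = 71.118 N and the normal force is N = mg cos 41.19° = 81.278 N.
Friction up the slope is f = μN = 0.31 × 81.278 = 25.196 N, so the net downslope force is 71.118 − 25.196 = 45.922 N and a = 45.922 / 10.8 = 4.2520 m/s².
Starting from rest over a distance of 9.0 m, v² = 2aL = 2 × 4.2520 × 9.0 = 76.5360, so v = 8.7485 m/s.

8.7 m/s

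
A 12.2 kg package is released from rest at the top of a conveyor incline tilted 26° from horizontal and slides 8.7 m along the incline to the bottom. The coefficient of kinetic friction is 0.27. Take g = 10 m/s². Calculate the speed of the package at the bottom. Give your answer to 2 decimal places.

The weight component along the incline is mg sin 26° = 53.481 N and the normal force is N = mg cos 26° = 109.653 N.
Friction up the slope is f = μN = 0.27 × 109.653 = 29.606 N, so the net downslope force is 53.481 − 29.606 = 23.875 N and a = 23.875 / 12.2 = 1.9570 m/s².
Starting from rest over a distance of 8.7 m, v² = 2aL = 2 × 1.9570 × 8.7 = 34.0518, so v = 5.8354 m/s.

5.84 m/s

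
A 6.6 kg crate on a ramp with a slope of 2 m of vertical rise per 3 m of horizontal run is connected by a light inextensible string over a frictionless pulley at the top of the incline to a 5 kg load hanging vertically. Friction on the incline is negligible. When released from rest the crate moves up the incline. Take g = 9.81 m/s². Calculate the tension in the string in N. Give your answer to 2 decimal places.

43.39 N

For the crate on the incline: the weight component along the slope is m₁g sin 33.69° = 6.6 × 9.81 × 0.5547 = 35.915 N and the normal force is N = m₁g cos 33.69° = 53.872 N.
Newton's second law for the crate (up-slope positive): T − 35.915 = 6.6 a. For the hanging load (downward positive): 5 × 9.81 − T = 5 a.
Adding the two equations eliminates T: 13.135 = 11.6 a, so a = 1.1323 m/s².
Then from the hanging load's equation, T = 5 × (9.81 − 1.1323) = 43.389 N.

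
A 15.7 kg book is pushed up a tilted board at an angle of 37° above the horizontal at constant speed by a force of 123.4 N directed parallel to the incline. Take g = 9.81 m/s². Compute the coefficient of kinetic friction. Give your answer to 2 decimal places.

0.25

At constant speed ΣF = 0 along the incline. The applied 123.4 N acts up the slope; the weight component mg sin 37° = 92.690 N and kinetic friction μN both act down the slope.
So 123.4 = 92.690 + μ × 123.003, giving μ = (123.4 − 92.690) / 123.003 = 0.2497.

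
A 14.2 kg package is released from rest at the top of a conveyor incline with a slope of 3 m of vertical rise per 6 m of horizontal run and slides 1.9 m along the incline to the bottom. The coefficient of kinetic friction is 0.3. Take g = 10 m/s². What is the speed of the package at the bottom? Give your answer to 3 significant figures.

The weight component along the incline is mg sin 26.57° = 63.504 N and the normal force is N = mg cos 26.57° = 127.009 N.
Friction up the slope is f = μN = 0.3 × 127.009 = 38.103 N, so the net downslope force is 63.504 − 38.103 = 25.401 N and a = 25.401 / 14.2 = 1.7888 m/s².
Starting from rest over a distance of 1.9 m, v² = 2aL = 2 × 1.7888 × 1.9 = 6.7974, so v = 2.6072 m/s.

2.61 m/s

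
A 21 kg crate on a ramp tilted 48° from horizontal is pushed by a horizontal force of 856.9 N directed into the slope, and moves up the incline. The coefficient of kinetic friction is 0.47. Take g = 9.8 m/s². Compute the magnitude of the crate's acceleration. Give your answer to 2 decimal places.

The horizontal push has components F cos 48° = 856.9 × 0.6691 = 573.352 N up the incline and F sin 48° = 856.9 × 0.7431 = 636.762 N pressing into the surface.
The normal force is therefore N = mg cos 48° + F sin 48° = 137.701 + 636.762 = 774.463 N, and kinetic friction down the slope is μN = 0.47 × 774.463 = 363.998 N.
Along the incline: F cos 48° − mg sin 48° − μN = ma, so 573.352 − 152.930 − 363.998 = 21 a, giving a = 2.6869 m/s².

2.69 m/s²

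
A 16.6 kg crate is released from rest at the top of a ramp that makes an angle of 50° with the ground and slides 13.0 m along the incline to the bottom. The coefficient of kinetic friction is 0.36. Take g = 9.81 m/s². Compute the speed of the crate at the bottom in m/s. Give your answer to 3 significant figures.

11.7 m/s

The weight component along the incline is mg sin 50° = 124.747 N and the normal force is N = mg cos 50° = 104.675 N.
Friction up the slope is f = μN = 0.36 × 104.675 = 37.683 N, so the net downslope force is 124.747 − 37.683 = 87.064 N and a = 87.064 / 16.6 = 5.2448 m/s².
Starting from rest over a distance of 13.0 m, v² = 2aL = 2 × 5.2448 × 13.0 = 136.3648, so v = 11.6775 m/s.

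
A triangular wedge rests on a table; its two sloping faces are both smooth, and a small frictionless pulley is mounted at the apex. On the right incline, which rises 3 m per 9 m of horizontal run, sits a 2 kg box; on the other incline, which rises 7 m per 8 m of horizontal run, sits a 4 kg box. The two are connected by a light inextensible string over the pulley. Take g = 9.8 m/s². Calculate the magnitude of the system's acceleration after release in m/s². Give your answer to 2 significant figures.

Resolve each weight along its own incline: the 2 kg mass has component 2 × 9.8 × sin 18.43° = 6.198 N down its slope, and the 4 kg mass has 4 × 9.8 × sin 41.19° = 25.813 N down its slope.
The 4 kg side's 25.813 N exceeds the other side's 6.198 N, so that mass slides down and the 2 kg mass slides up. Taking that direction as positive, Newton's second law for the whole system gives 25.813 − 6.198 = (2 + 4) a, so a = 19.615 / 6 = 3.2692 m/s².

3.3 m/s²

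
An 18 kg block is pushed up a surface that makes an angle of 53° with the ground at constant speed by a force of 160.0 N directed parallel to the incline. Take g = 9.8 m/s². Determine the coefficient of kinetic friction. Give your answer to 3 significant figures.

At constant speed ΣF = 0 along the incline. The applied 160.0 N acts up the slope; the weight component mg sin 53° = 140.879 N and kinetic friction μN both act down the slope.
So 160.0 = 140.879 + μ × 106.160, giving μ = (160.0 − 140.879) / 106.160 = 0.1801.

0.180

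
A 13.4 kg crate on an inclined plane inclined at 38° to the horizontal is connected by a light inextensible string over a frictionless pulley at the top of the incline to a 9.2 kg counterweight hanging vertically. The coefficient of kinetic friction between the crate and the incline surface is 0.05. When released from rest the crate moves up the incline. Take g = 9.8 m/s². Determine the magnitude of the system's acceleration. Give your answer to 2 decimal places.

0.18 m/s²

For the crate on the incline: the weight component along the slope is m₁g sin 38° = 13.4 × 9.8 × 0.6157 = 80.854 N and the normal force is N = m₁g cos 38° = 103.482 N.
Kinetic friction opposes the crate's motion up the incline: f = μN = 0.05 × 103.482 = 5.174 N acting down the slope.
Newton's second law for the crate (up-slope positive): T − 80.854 − 5.174 = 13.4 a. For the hanging counterweight (downward positive): 9.2 × 9.8 − T = 9.2 a.
Adding the two equations eliminates T: 4.132 = 22.6 a, so a = 0.1828 m/s².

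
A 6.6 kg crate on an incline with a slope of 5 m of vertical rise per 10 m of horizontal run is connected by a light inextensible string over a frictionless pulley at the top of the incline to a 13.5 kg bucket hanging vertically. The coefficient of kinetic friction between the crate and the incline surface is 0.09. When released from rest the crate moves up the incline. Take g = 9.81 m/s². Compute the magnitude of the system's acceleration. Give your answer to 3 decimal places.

4.889 m/s²

For the crate on the incline: the weight component along the slope is m₁g sin 26.57° = 6.6 × 9.81 × 0.4472 = 28.954 N and the normal force is N = m₁g cos 26.57° = 57.911 N.
Kinetic friction opposes the crate's motion up the incline: f = μN = 0.09 × 57.911 = 5.212 N acting down the slope.
Newton's second law for the crate (up-slope positive): T − 28.954 − 5.212 = 6.6 a. For the hanging bucket (downward positive): 13.5 × 9.81 − T = 13.5 a.
Adding the two equations eliminates T: 98.269 = 20.1 a, so a = 4.8890 m/s².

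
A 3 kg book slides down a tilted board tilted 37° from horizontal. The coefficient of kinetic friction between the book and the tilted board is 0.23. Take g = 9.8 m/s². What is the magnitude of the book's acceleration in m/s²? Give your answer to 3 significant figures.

Resolving the weight along the incline: the component pulling the book down the slope is mg sin 37° = 3 × 9.8 × 0.6018 = 17.693 N, and the normal force is N = mg cos 37° = 3 × 9.8 × 0.7986 = 23.479 N.
Kinetic friction acts up the slope with magnitude f = μN = 0.23 × 23.479 = 5.400 N.
Net force along the incline is 17.693 − 5.400 = 12.293 N, so a = 12.293 / 3 = 4.0977 m/s².

4.10 m/s²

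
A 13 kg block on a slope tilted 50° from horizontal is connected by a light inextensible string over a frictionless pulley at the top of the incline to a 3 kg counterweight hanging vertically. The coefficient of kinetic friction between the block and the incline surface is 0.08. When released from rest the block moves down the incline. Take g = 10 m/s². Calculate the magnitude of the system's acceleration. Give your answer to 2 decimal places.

For the block on the incline: the weight component along the slope is m₁g sin 50° = 13 × 10 × 0.7660 = 99.580 N and the normal force is N = m₁g cos 50° = 83.562 N.
Kinetic friction opposes the block's motion down the incline: f = μN = 0.08 × 83.562 = 6.685 N acting up the slope.
Newton's second law for the block (down-slope positive): 99.580 − 6.685 − T = 13 a. For the hanging counterweight (upward positive): T − 3 × 10 = 3 a.
Adding the two equations eliminates T: 62.895 = 16 a, so a = 3.9309 m/s².

3.93 m/s²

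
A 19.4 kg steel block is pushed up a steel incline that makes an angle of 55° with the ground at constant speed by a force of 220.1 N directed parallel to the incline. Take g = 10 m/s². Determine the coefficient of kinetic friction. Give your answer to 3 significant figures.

0.550

At constant speed ΣF = 0 along the incline. The applied 220.1 N acts up the slope; the weight component mg sin 55° = 158.915 N and kinetic friction μN both act down the slope.
So 220.1 = 158.915 + μ × 111.274, giving μ = (220.1 − 158.915) / 111.274 = 0.5499.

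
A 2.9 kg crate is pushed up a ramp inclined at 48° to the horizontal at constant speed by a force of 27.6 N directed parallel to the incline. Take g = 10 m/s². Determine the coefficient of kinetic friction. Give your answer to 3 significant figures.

0.312

At constant speed ΣF = 0 along the incline. The applied 27.6 N acts up the slope; the weight component mg sin 48° = 21.551 N and kinetic friction μN both act down the slope.
So 27.6 = 21.551 + μ × 19.405, giving μ = (27.6 − 21.551) / 19.405 = 0.3117.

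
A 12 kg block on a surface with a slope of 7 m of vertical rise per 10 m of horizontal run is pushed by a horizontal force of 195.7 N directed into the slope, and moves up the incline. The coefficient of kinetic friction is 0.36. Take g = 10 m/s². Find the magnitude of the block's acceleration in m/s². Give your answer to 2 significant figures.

The horizontal push has components F cos 34.99° = 195.7 × 0.8192 = 160.317 N up the incline and F sin 34.99° = 195.7 × 0.5735 = 112.234 N pressing into the surface.
The normal force is therefore N = mg cos 34.99° + F sin 34.99° = 98.304 + 112.234 = 210.538 N, and kinetic friction down the slope is μN = 0.36 × 210.538 = 75.794 N.
Along the incline: F cos 34.99° − mg sin 34.99° − μN = ma, so 160.317 − 68.820 − 75.794 = 12 a, giving a = 1.3086 m/s².

1.3 m/s²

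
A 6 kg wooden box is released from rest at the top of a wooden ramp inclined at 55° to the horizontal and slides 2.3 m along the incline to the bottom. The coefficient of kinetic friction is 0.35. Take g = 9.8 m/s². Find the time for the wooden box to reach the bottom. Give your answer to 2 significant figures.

The weight component along the incline is mg sin 55° = 48.166 N and the normal force is N = mg cos 55° = 33.726 N.
Friction up the slope is f = μN = 0.35 × 33.726 = 11.804 N, so the net downslope force is 48.166 − 11.804 = 36.362 N and a = 36.362 / 6 = 6.0603 m/s².
Starting from rest, L = ½at², so t = √(2L/a) = √(2 × 2.3 / 6.0603) = 0.8712 s.

0.87 s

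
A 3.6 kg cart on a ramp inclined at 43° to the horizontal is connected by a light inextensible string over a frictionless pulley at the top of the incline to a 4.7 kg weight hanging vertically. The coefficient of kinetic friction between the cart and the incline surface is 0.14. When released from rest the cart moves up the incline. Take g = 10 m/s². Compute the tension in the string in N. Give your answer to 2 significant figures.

36 N

For the cart on the incline: the weight component along the slope is m₁g sin 43° = 3.6 × 10 × 0.6820 = 24.552 N and the normal force is N = m₁g cos 43° = 26.329 N.
Kinetic friction opposes the cart's motion up the incline: f = μN = 0.14 × 26.329 = 3.686 N acting down the slope.
Newton's second law for the cart (up-slope positive): T − 24.552 − 3.686 = 3.6 a. For the hanging weight (downward positive): 4.7 × 10 − T = 4.7 a.
Adding the two equations eliminates T: 18.762 = 8.3 a, so a = 2.2605 m/s².
Then from the hanging weight's equation, T = 4.7 × (10 − 2.2605) = 36.376 N.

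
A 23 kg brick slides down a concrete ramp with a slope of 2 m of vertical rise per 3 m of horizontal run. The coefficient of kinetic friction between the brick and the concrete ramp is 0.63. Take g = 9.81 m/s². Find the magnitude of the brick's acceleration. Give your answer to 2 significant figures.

Resolving the weight along the incline: the component pulling the brick down the slope is mg sin 33.69° = 23 × 9.81 × 0.5547 = 125.157 N, and the normal force is N = mg cos 33.69° = 23 × 9.81 × 0.8321 = 187.747 N.
Kinetic friction acts up the slope with magnitude f = μN = 0.63 × 187.747 = 118.281 N.
Net force along the incline is 125.157 − 118.281 = 6.876 N, so a = 6.876 / 23 = 0.2990 m/s².

0.30 m/s²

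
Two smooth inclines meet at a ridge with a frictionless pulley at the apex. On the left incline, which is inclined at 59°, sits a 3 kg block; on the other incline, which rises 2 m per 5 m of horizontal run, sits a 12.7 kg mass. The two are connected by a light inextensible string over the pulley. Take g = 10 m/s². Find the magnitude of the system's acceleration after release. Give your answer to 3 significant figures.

Resolve each weight along its own incline: the 3 kg mass has component 3 × 10 × sin 59° = 25.715 N down its slope, and the 12.7 kg mass has 12.7 × 10 × sin 21.80° = 47.167 N down its slope.
The 12.7 kg side's 47.167 N exceeds the other side's 25.715 N, so that mass slides down and the 3 kg mass slides up. Taking that direction as positive, Newton's second law for the whole system gives 47.167 − 25.715 = (3 + 12.7) a, so a = 21.452 / 15.7 = 1.3664 m/s².

1.37 m/s²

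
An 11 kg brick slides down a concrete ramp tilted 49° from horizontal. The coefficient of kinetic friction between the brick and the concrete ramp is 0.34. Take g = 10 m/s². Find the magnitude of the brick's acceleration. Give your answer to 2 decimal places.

5.32 m/s²

Resolving the weight along the incline: the component pulling the brick down the slope is mg sin 49° = 11 × 10 × 0.7547 = 83.017 N, and the normal force is N = mg cos 49° = 11 × 10 × 0.6561 = 72.171 N.
Kinetic friction acts up the slope with magnitude f = μN = 0.34 × 72.171 = 24.538 N.
Net force along the incline is 83.017 − 24.538 = 58.479 N, so a = 58.479 / 11 = 5.3163 m/s².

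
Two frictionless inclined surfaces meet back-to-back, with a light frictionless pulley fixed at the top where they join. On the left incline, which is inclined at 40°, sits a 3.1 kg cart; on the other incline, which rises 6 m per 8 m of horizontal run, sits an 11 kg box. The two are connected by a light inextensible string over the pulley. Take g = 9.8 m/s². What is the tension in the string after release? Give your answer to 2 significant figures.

29 N

Resolve each weight along its own incline: the 3.1 kg mass has component 3.1 × 9.8 × sin 40° = 19.528 N down its slope, and the 11 kg mass has 11 × 9.8 × sin 36.87° = 64.680 N down its slope.
The 11 kg side's 64.680 N exceeds the other side's 19.528 N, so that mass slides down and the 3.1 kg mass slides up. Taking that direction as positive, Newton's second law for the whole system gives 64.680 − 19.528 = (3.1 + 11) a, so a = 45.152 / 14.1 = 3.2023 m/s².
For the 3.1 kg mass (up-slope positive): T − 19.528 = 3.1 × 3.2023, so T = 29.455 N.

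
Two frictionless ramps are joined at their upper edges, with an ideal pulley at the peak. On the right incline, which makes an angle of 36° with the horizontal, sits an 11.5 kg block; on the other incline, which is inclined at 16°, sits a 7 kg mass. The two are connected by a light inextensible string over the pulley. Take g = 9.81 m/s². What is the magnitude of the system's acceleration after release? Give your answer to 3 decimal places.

Resolve each weight along its own incline: the 11.5 kg mass has component 11.5 × 9.81 × sin 36° = 66.311 N down its slope, and the 7 kg mass has 7 × 9.81 × sin 16° = 18.928 N down its slope.
The 11.5 kg side's 66.311 N exceeds the other side's 18.928 N, so that mass slides down and the 7 kg mass slides up. Taking that direction as positive, Newton's second law for the whole system gives 66.311 − 18.928 = (11.5 + 7) a, so a = 47.383 / 18.5 = 2.5612 m/s².

2.561 m/s²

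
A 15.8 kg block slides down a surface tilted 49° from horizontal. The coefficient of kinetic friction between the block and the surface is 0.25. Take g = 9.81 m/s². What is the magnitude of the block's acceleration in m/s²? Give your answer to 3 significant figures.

5.79 m/s²

Resolving the weight along the incline: the component pulling the block down the slope is mg sin 49° = 15.8 × 9.81 × 0.7547 = 116.977 N, and the normal force is N = mg cos 49° = 15.8 × 9.81 × 0.6561 = 101.694 N.
Kinetic friction acts up the slope with magnitude f = μN = 0.25 × 101.694 = 25.424 N.
Net force along the incline is 116.977 − 25.424 = 91.553 N, so a = 91.553 / 15.8 = 5.7945 m/s².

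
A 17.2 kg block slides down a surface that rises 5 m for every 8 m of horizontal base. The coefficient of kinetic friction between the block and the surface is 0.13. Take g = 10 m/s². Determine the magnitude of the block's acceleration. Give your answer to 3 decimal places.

Resolving the weight along the incline: the component pulling the block down the slope is mg sin 32.01° = 17.2 × 10 × 0.5300 = 91.160 N, and the normal force is N = mg cos 32.01° = 17.2 × 10 × 0.8480 = 145.856 N.
Kinetic friction acts up the slope with magnitude f = μN = 0.13 × 145.856 = 18.961 N.
Net force along the incline is 91.160 − 18.961 = 72.199 N, so a = 72.199 / 17.2 = 4.1976 m/s².

4.198 m/s²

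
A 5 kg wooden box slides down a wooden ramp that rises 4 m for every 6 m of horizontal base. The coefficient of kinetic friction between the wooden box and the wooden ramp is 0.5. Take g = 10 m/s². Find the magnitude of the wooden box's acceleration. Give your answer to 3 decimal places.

1.387 m/s²

Resolving the weight along the incline: the component pulling the wooden box down the slope is mg sin 33.69° = 5 × 10 × 0.5547 = 27.735 N, and the normal force is N = mg cos 33.69° = 5 × 10 × 0.8321 = 41.605 N.
Kinetic friction acts up the slope with magnitude f = μN = 0.5 × 41.605 = 20.802 N.
Net force along the incline is 27.735 − 20.802 = 6.933 N, so a = 6.933 / 5 = 1.3866 m/s².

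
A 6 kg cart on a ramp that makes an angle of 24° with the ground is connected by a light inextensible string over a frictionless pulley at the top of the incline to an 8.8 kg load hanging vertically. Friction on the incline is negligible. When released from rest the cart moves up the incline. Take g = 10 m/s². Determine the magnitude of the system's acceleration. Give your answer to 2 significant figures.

For the cart on the incline: the weight component along the slope is m₁g sin 24° = 6 × 10 × 0.4067 = 24.402 N and the normal force is N = m₁g cos 24° = 54.813 N.
Newton's second law for the cart (up-slope positive): T − 24.402 = 6 a. For the hanging load (downward positive): 8.8 × 10 − T = 8.8 a.
Adding the two equations eliminates T: 63.598 = 14.8 a, so a = 4.2972 m/s².

4.3 m/s²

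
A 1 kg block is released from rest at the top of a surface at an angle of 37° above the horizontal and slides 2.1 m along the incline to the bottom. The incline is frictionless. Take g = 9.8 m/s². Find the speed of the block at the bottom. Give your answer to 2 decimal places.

4.98 m/s

The weight component along the incline is mg sin 37° = 5.898 N and the normal force is N = mg cos 37° = 7.827 N.
With no friction, a = g sin 37° = 5.8978 m/s².
Starting from rest over a distance of 2.1 m, v² = 2aL = 2 × 5.8978 × 2.1 = 24.7708, so v = 4.9770 m/s.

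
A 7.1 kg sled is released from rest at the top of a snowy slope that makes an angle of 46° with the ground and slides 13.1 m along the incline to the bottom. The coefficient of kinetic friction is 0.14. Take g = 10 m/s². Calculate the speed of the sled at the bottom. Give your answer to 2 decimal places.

12.77 m/s

The weight component along the incline is mg sin 46° = 51.073 N and the normal force is N = mg cos 46° = 49.321 N.
Friction up the slope is f = μN = 0.14 × 49.321 = 6.905 N, so the net downslope force is 51.073 − 6.905 = 44.168 N and a = 44.168 / 7.1 = 6.2208 m/s².
Starting from rest over a distance of 13.1 m, v² = 2aL = 2 × 6.2208 × 13.1 = 162.9850, so v = 12.7666 m/s.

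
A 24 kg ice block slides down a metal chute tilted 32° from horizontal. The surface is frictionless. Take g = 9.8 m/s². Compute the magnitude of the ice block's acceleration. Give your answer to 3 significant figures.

Resolving the weight along the incline: the component pulling the ice block down the slope is mg sin 32° = 24 × 9.8 × 0.5299 = 124.632 N, and the normal force is N = mg cos 32° = 24 × 9.8 × 0.8480 = 199.450 N.
With no friction the net force along the incline is 124.632 N, so a = g sin 32° = 124.632 / 24 = 5.1930 m/s².

5.19 m/s²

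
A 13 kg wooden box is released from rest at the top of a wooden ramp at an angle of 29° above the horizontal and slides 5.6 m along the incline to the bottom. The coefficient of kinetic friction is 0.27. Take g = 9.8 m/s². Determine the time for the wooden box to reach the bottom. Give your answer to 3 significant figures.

2.14 s

The weight component along the incline is mg sin 29° = 61.765 N and the normal force is N = mg cos 29° = 111.427 N.
Friction up the slope is f = μN = 0.27 × 111.427 = 30.085 N, so the net downslope force is 61.765 − 30.085 = 31.680 N and a = 31.680 / 13 = 2.4369 m/s².
Starting from rest, L = ½at², so t = √(2L/a) = √(2 × 5.6 / 2.4369) = 2.1438 s.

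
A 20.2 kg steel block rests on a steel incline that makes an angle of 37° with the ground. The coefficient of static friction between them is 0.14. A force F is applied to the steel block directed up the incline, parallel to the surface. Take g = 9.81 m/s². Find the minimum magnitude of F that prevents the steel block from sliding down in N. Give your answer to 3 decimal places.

97.101 N

The normal force is N = mg cos 37° = 158.259 N. With F at its minimum the steel block is on the verge of sliding down, so static friction is at its maximum μ_s N = 0.14 × 158.259 = 22.156 N and acts up the slope.
Equilibrium along the incline: F + μ_s N = mg sin 37°, so F = 119.257 − 22.156 = 97.101 N.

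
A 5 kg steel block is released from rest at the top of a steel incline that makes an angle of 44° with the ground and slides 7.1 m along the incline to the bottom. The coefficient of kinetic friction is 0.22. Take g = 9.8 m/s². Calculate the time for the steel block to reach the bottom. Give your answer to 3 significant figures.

The weight component along the incline is mg sin 44° = 34.038 N and the normal force is N = mg cos 44° = 35.248 N.
Friction up the slope is f = μN = 0.22 × 35.248 = 7.755 N, so the net downslope force is 34.038 − 7.755 = 26.283 N and a = 26.283 / 5 = 5.2566 m/s².
Starting from rest, L = ½at², so t = √(2L/a) = √(2 × 7.1 / 5.2566) = 1.6436 s.

1.64 s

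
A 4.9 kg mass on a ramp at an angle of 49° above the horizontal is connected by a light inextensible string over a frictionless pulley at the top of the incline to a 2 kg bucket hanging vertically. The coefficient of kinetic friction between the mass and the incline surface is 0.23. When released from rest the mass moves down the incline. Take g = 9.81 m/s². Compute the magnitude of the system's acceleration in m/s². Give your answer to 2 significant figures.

For the mass on the incline: the weight component along the slope is m₁g sin 49° = 4.9 × 9.81 × 0.7547 = 36.278 N and the normal force is N = m₁g cos 49° = 31.536 N.
Kinetic friction opposes the mass's motion down the incline: f = μN = 0.23 × 31.536 = 7.253 N acting up the slope.
Newton's second law for the mass (down-slope positive): 36.278 − 7.253 − T = 4.9 a. For the hanging bucket (upward positive): T − 2 × 9.81 = 2 a.
Adding the two equations eliminates T: 9.405 = 6.9 a, so a = 1.3630 m/s².

1.4 m/s²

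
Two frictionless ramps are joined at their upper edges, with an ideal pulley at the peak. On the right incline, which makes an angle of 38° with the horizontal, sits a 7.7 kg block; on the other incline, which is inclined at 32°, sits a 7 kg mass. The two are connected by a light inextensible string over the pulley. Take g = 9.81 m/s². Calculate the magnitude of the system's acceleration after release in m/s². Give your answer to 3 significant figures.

Resolve each weight along its own incline: the 7.7 kg mass has component 7.7 × 9.81 × sin 38° = 46.505 N down its slope, and the 7 kg mass has 7 × 9.81 × sin 32° = 36.390 N down its slope.
The 7.7 kg side's 46.505 N exceeds the other side's 36.390 N, so that mass slides down and the 7 kg mass slides up. Taking that direction as positive, Newton's second law for the whole system gives 46.505 − 36.390 = (7.7 + 7) a, so a = 10.115 / 14.7 = 0.6881 m/s².

0.688 m/s²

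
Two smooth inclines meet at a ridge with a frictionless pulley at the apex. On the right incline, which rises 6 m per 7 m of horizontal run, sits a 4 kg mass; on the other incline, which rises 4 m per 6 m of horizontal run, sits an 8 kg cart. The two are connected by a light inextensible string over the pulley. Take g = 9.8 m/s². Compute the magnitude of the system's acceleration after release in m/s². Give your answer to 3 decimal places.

1.498 m/s²

Resolve each weight along its own incline: the 4 kg mass has component 4 × 9.8 × sin 40.60° = 25.511 N down its slope, and the 8 kg mass has 8 × 9.8 × sin 33.69° = 43.488 N down its slope.
The 8 kg side's 43.488 N exceeds the other side's 25.511 N, so that mass slides down and the 4 kg mass slides up. Taking that direction as positive, Newton's second law for the whole system gives 43.488 − 25.511 = (4 + 8) a, so a = 17.977 / 12 = 1.4981 m/s².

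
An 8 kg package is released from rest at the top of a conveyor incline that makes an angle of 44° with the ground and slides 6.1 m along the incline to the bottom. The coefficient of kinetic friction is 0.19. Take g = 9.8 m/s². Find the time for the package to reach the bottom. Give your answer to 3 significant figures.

1.49 s

The weight component along the incline is mg sin 44° = 54.461 N and the normal force is N = mg cos 44° = 56.396 N.
Friction up the slope is f = μN = 0.19 × 56.396 = 10.715 N, so the net downslope force is 54.461 − 10.715 = 43.746 N and a = 43.746 / 8 = 5.4683 m/s².
Starting from rest, L = ½at², so t = √(2L/a) = √(2 × 6.1 / 5.4683) = 1.4937 s.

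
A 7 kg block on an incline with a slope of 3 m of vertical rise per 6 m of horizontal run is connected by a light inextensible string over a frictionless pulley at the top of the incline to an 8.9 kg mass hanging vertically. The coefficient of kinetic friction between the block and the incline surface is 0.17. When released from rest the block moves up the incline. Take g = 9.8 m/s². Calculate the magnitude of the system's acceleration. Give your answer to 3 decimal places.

2.900 m/s²

For the block on the incline: the weight component along the slope is m₁g sin 26.57° = 7 × 9.8 × 0.4472 = 30.678 N and the normal force is N = m₁g cos 26.57° = 61.358 N.
Kinetic friction opposes the block's motion up the incline: f = μN = 0.17 × 61.358 = 10.431 N acting down the slope.
Newton's second law for the block (up-slope positive): T − 30.678 − 10.431 = 7 a. For the hanging mass (downward positive): 8.9 × 9.8 − T = 8.9 a.
Adding the two equations eliminates T: 46.111 = 15.9 a, so a = 2.9001 m/s².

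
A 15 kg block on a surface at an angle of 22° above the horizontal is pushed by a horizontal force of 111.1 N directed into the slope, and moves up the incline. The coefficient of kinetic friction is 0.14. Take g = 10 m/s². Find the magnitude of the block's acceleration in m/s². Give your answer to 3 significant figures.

1.43 m/s²

The horizontal push has components F cos 22° = 111.1 × 0.9272 = 103.012 N up the incline and F sin 22° = 111.1 × 0.3746 = 41.618 N pressing into the surface.
The normal force is therefore N = mg cos 22° + F sin 22° = 139.080 + 41.618 = 180.698 N, and kinetic friction down the slope is μN = 0.14 × 180.698 = 25.298 N.
Along the incline: F cos 22° − mg sin 22° − μN = ma, so 103.012 − 56.190 − 25.298 = 15 a, giving a = 1.4349 m/s².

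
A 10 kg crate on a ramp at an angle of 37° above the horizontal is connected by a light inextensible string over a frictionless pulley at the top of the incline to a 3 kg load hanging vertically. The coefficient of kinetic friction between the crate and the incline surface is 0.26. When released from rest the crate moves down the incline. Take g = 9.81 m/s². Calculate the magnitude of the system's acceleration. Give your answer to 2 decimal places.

For the crate on the incline: the weight component along the slope is m₁g sin 37° = 10 × 9.81 × 0.6018 = 59.037 N and the normal force is N = m₁g cos 37° = 78.346 N.
Kinetic friction opposes the crate's motion down the incline: f = μN = 0.26 × 78.346 = 20.370 N acting up the slope.
Newton's second law for the crate (down-slope positive): 59.037 − 20.370 − T = 10 a. For the hanging load (upward positive): T − 3 × 9.81 = 3 a.
Adding the two equations eliminates T: 9.237 = 13 a, so a = 0.7105 m/s².

0.71 m/s²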